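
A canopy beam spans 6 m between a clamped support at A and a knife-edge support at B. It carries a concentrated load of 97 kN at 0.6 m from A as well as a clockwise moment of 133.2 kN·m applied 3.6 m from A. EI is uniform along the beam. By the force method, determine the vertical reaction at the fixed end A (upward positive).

Take the reaction at B as the redundant and release it; the primary structure is a cantilever fixed at A.
Primary-structure tip deflection at B by superposition:
  point load 97 at a = 0.6: Pa²(3L − a)/(6EI) = 101.3/EI
  clockwise couple 133.2 at a = 3.6: M₀a(2L − a)/(2EI) = 2014/EI
  δ_0 = 2115/EI
Flexibility coefficient — unit upward force at B: δ_{BB} = L³/(3EI) = 72/EI.
The prop prevents deflection at B: R_B = δ_0/δ_{BB} = 2115/72 = 29.38 kN.
Vertical equilibrium: R_A = ΣP − R_B = 97 − 29.38 = 67.62 kN.

R_A = 67.62 kN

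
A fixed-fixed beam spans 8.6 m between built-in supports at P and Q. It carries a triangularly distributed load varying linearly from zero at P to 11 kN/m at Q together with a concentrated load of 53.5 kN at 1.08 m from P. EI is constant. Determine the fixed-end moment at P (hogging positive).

M_P = 71.3 kN·m

Take the two fixed-end moments M_P, M_Q as redundants; the released structure is the simple span PQ.
Simple-span end rotations at P and Q under the given loads:
  at P: triangular load, peak 11: 7w₀L³/(360EI) = 136/EI
  at Q: triangular load, peak 11: w₀L³/(45EI) = 155.5/EI
  at P: point load 53.5 at a = 1.08: Pab(L + b)/(6LEI) = 135.7/EI
  at Q: point load 53.5 at a = 1.08: Pab(L + a)/(6LEI) = 81.51/EI
  θ_P0 = 271.8/EI,  θ_Q0 = 237/EI
Flexibility coefficients: a unit moment at one end gives L/(3EI) there and L/(6EI) at the far end, so f₁₁ = f₂₂ = 2.867/EI and f₁₂ = f₂₁ = 1.433/EI.
Compatibility — zero rotation at each built-in end:
  2.867 M_P + 1.433 M_Q = 271.8
  1.433 M_P + 2.867 M_Q = 237
Solving the pair gives M_P = 71.3 kN·m and M_Q = 47.02 kN·m (hogging).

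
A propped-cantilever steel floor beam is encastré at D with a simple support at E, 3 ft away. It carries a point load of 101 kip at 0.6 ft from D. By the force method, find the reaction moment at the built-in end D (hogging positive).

Choose R_E as the redundant. The primary structure is the cantilever fixed at D.
Deflection at E on the released cantilever, summing each load's contribution:
  point load 101 at a = 0.6: Pa²(3L − a)/(6EI) = 50.9/EI
Tip deflection under a unit load at E: L³/(3EI) = 9/EI.
Compatibility at E: δ_0 − R_E·δ_{EE} = 0, so R_E = 50.9/9 = 5.656 kip.
Moment equilibrium about D: M_D = Σ(load moments about D) − R_E·L = 60.6 − 5.656×3 = 43.63 kip·ft.

M_D = 43.63 kip·ft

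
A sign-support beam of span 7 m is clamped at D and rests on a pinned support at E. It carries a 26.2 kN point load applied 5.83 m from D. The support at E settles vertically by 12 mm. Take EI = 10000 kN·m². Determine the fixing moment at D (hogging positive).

Release the roller at E. Primary structure: cantilever fixed at D.
Free-end deflection of the primary structure under the applied loading (downward +):
  point load 26.2 at a = 5.83: Pa²(3L − a)/(6EI) = 2252/EI
Flexibility coefficient — unit upward force at E: δ_{EE} = L³/(3EI) = 114.3/EI.
With EI = 10000 kN·m²: δ_0 = 0.22515 m and δ_{EE} = 0.011433 m/kN.
Compatibility — the beam at E must follow the support down by 0.012 m: δ_0 − R_E·δ_{EE} = 0.012, so R_E = (0.22515 − 0.012)/0.011433 = 18.64 kN.
Moment equilibrium about D: M_D = Σ(load moments about D) − R_E·L = 152.7 − 18.64×7 = 22.25 kN·m.

M_D = 22.25 kN·m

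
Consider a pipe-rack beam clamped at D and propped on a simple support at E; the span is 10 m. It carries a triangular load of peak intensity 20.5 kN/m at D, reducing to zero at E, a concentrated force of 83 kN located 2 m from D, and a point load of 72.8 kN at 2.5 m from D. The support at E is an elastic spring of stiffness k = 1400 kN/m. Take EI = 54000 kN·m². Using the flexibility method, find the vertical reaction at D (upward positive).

R_D = 230.2 kN

Release the roller at E. Primary structure: cantilever fixed at D.
Downward deflection at the released point E due to the loads:
  triangular load, peak 20.5 at the fixed end: w₀L⁴/(30EI) = 6833/EI
  point load 83 at a = 2: Pa²(3L − a)/(6EI) = 1549/EI
  point load 72.8 at a = 2.5: Pa²(3L − a)/(6EI) = 2085/EI
  δ_0 = 10468/EI
Flexibility coefficient — unit upward force at E: δ_{EE} = L³/(3EI) = 333.3/EI.
With EI = 54000 kN·m²: δ_0 = 0.19385 m and δ_{EE} = 0.006173 m/kN.
Compatibility — the spring shortens by R_E/k under the reaction it provides: δ_0 − R_E·δ_{EE} = R_E/k. With 1/k = 0.000714 m/kN, R_E = δ_0 / (δ_{EE} + 1/k) = 0.19385 / (0.006173 + 0.000714) = 28.15 kN.
Vertical equilibrium: R_D = ΣP − R_E = 258.3 − 28.15 = 230.2 kN.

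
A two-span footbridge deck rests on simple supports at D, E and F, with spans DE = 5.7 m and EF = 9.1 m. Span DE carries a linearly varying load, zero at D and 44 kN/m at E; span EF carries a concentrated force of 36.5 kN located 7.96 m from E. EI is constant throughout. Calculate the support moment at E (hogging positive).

M_E = 49.3 kN·m

Release continuity at E by inserting a hinge; the redundant is the internal moment M_E. The primary structure is two simply-supported spans DE and EF.
Rotations at E on the released spans (each span's end-slope, ×1/EI):
  span DE: triangular load, peak 44: w₀L³/(45EI) = 181.1/EI
  span EF: point load 36.5 at a = 7.96: Pab(L + b)/(6LEI) = 62.12/EI
  relative rotation θ_0 = (181.1 + 62.12)/EI = 243.2/EI
A unit hogging moment at E produces rotation L₁/(3EI) + L₂/(3EI) = 4.933/EI.
Slope continuity at E: θ_0 = M_E·4.933/EI, so M_E = 243.2/4.933 = 49.3 kN·m (hogging).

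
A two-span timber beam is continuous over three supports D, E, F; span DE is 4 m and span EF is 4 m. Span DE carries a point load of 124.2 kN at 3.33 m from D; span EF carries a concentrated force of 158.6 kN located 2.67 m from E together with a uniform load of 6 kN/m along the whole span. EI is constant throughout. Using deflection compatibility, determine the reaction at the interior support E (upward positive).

R_E = 210.5 kN

Release continuity at E by inserting a hinge; the redundant is the internal moment M_E. The primary structure is two simply-supported spans DE and EF.
Discontinuity in slope at E on the released structure — sum the simple-span end rotations:
  span DE: point load 124.2 at a = 3.33: Pab(L + a)/(6LEI) = 84.63/EI
  span EF: point load 158.6 at a = 2.67: Pab(L + b)/(6LEI) = 125.1/EI
  span EF: UDL 6: wL³/(24EI) = 16/EI
  relative rotation θ_0 = (84.63 + 141.1)/EI = 225.7/EI
A unit hogging moment at E produces rotation L₁/(3EI) + L₂/(3EI) = 2.667/EI.
Compatibility: M_E·(L₁+L₂)/(3EI) = θ_0, giving M_E = 84.64 kN·m (hogging).
Span DE, ΣM about D with M_E applied at E: R_E^{DE}·4 = 413.6 + 84.64, so R_E^{DE} = 124.6 kN and R_D = 124.2 − 124.6 = -0.3568 kN.
Span EF, ΣM about F: R_E^{EF}·4 = 258.9 + 84.64, so R_E^{EF} = 85.89 kN and R_F = 182.6 − 85.89 = 96.71 kN.
R_E = 124.6 + 85.89 = 210.5 kN.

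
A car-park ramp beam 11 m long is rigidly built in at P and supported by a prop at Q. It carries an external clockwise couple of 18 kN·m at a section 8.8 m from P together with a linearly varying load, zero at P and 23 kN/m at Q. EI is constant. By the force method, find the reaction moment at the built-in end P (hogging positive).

Remove the prop at Q; the released (primary) structure is a cantilever built in at P.
Free-end deflection of the primary structure under the applied loading (downward +):
  clockwise couple 18 at a = 8.8: M₀a(2L − a)/(2EI) = 1045/EI
  triangular load, peak 23 at the free end: 11w₀L⁴/(120EI) = 30868/EI
  δ_0 = 31914/EI
Flexibility coefficient — unit upward force at Q: δ_{QQ} = L³/(3EI) = 443.7/EI.
The prop prevents deflection at Q: R_Q = δ_0/δ_{QQ} = 31914/443.7 = 71.93 kN.
Moment equilibrium about P: M_P = Σ(load moments about P) − R_Q·L = 945.7 − 71.93×11 = 154.4 kN·m.

M_P = 154.4 kN·m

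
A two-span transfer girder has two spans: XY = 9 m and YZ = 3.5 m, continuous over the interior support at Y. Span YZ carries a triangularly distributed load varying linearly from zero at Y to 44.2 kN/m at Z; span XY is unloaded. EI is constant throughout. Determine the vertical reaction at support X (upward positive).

R_X = -0.9826 kN

Take M_Y as the redundant. Released structure: two simple spans XY and YZ with a hinge at Y.
End slopes at the hinge Y, treating each span as simply supported:
  span YZ: triangular load, peak 44.2: 7w₀L³/(360EI) = 36.85/EI
  relative rotation θ_0 = (0 + 36.85)/EI = 36.85/EI
A unit hogging moment at Y produces rotation L₁/(3EI) + L₂/(3EI) = 4.167/EI.
Compatibility: M_Y·(L₁+L₂)/(3EI) = θ_0, giving M_Y = 8.844 kN·m (hogging).
Span XY, ΣM about X with M_Y applied at Y: R_Y^{XY}·9 = 0 + 8.844, so R_Y^{XY} = 0.9826 kN and R_X = 0 − 0.9826 = -0.9826 kN.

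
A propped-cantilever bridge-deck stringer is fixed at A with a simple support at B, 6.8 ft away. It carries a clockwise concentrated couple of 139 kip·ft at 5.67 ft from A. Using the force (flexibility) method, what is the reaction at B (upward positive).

R_B = 29.82 kip

Take the reaction at B as the redundant and release it; the primary structure is a cantilever fixed at A.
Downward deflection at the released point B due to the loads:
  clockwise couple 139 at a = 5.67: M₀a(2L − a)/(2EI) = 3125/EI
Flexibility coefficient — unit upward force at B: δ_{BB} = L³/(3EI) = 104.8/EI.
The prop prevents deflection at B: R_B = δ_0/δ_{BB} = 3125/104.8 = 29.82 kip.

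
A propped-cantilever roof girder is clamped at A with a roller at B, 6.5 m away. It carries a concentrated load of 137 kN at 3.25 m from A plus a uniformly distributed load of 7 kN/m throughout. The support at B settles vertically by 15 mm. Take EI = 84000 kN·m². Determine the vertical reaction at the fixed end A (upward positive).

R_A = 136.4 kN

Release the roller at B. Primary structure: cantilever fixed at A.
Primary-structure tip deflection at B by superposition:
  point load 137 at a = 3.25: Pa²(3L − a)/(6EI) = 3919/EI
  UDL 7: wL⁴/(8EI) = 1562/EI
  δ_0 = 5481/EI
Tip deflection under a unit load at B: L³/(3EI) = 91.54/EI.
With EI = 84000 kN·m²: δ_0 = 0.065251 m and δ_{BB} = 0.00109 m/kN.
Compatibility — the beam at B must follow the support down by 0.015 m: δ_0 − R_B·δ_{BB} = 0.015, so R_B = (0.065251 − 0.015)/0.00109 = 46.11 kN.
Vertical equilibrium: R_A = ΣP − R_B = 182.5 − 46.11 = 136.4 kN.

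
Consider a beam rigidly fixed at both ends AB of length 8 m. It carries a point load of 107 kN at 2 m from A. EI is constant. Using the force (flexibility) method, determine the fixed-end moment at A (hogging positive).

M_A = 120.4 kN·m

Release both end moments; the primary structure is a simply-supported span AB with redundants M_A and M_B.
On the primary (simply-supported) span, the end slopes from the loading are:
  at A: point load 107 at a = 2: Pab(L + b)/(6LEI) = 374.5/EI
  at B: point load 107 at a = 2: Pab(L + a)/(6LEI) = 267.5/EI
  θ_A0 = 374.5/EI,  θ_B0 = 267.5/EI
Flexibility coefficients: a unit moment at one end gives L/(3EI) there and L/(6EI) at the far end, so f₁₁ = f₂₂ = 2.667/EI and f₁₂ = f₂₁ = 1.333/EI.
Compatibility — zero rotation at each built-in end:
  2.667 M_A + 1.333 M_B = 374.5
  1.333 M_A + 2.667 M_B = 267.5
Solving the pair gives M_A = 120.4 kN·m and M_B = 40.12 kN·m (hogging).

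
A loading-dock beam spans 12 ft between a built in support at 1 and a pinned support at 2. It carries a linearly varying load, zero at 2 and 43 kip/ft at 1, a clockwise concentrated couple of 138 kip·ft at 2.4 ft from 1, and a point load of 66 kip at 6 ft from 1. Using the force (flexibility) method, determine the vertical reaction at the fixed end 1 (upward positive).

Take the reaction at 2 as the redundant and release it; the primary structure is a cantilever fixed at 1.
Downward deflection at the released point 2 due to the loads:
  triangular load, peak 43 at the fixed end: w₀L⁴/(30EI) = 29722/EI
  clockwise couple 138 at a = 2.4: M₀a(2L − a)/(2EI) = 3577/EI
  point load 66 at a = 6: Pa²(3L − a)/(6EI) = 11880/EI
  δ_0 = 45179/EI
Flexibility coefficient — unit upward force at 2: δ_{22} = L³/(3EI) = 576/EI.
The prop prevents deflection at 2: R_2 = δ_0/δ_{22} = 45179/576 = 78.44 kip.
Vertical equilibrium: R_1 = ΣP − R_2 = 324 − 78.44 = 245.6 kip.

R_1 = 245.6 kip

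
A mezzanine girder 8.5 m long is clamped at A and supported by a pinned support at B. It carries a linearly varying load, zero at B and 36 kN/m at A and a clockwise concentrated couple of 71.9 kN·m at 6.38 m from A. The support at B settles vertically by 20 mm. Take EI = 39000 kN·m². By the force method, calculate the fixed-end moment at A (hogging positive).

M_A = 176.5 kN·m

Choose R_B as the redundant. The primary structure is the cantilever fixed at A.
Free-end deflection of the primary structure under the applied loading (downward +):
  triangular load, peak 36 at the fixed end: w₀L⁴/(30EI) = 6264/EI
  clockwise couple 71.9 at a = 6.38: M₀a(2L − a)/(2EI) = 2436/EI
  δ_0 = 8700/EI
Tip deflection under a unit load at B: L³/(3EI) = 204.7/EI.
With EI = 39000 kN·m²: δ_0 = 0.22307 m and δ_{BB} = 0.005249 m/kN.
Compatibility — the beam at B must follow the support down by 0.02 m: δ_0 − R_B·δ_{BB} = 0.02, so R_B = (0.22307 − 0.02)/0.005249 = 38.69 kN.
Moment equilibrium about A: M_A = Σ(load moments about A) − R_B·L = 505.4 − 38.69×8.5 = 176.5 kN·m.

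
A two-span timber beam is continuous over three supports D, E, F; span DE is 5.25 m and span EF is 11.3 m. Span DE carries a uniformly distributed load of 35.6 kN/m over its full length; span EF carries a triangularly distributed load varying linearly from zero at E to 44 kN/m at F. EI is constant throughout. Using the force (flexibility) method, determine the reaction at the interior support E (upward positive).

Take M_E as the redundant. Released structure: two simple spans DE and EF with a hinge at E.
End slopes at the hinge E, treating each span as simply supported:
  span DE: UDL 35.6: wL³/(24EI) = 214.6/EI
  span EF: triangular load, peak 44: 7w₀L³/(360EI) = 1234/EI
  relative rotation θ_0 = (214.6 + 1234)/EI = 1449/EI
A unit hogging moment at E produces rotation L₁/(3EI) + L₂/(3EI) = 5.517/EI.
Slope continuity at E: θ_0 = M_E·5.517/EI, so M_E = 1449/5.517 = 262.7 kN·m (hogging).
Span DE, ΣM about D with M_E applied at E: R_E^{DE}·5.25 = 490.6 + 262.7, so R_E^{DE} = 143.5 kN and R_D = 186.9 − 143.5 = 43.42 kN.
Span EF, ΣM about F: R_E^{EF}·11.3 = 936.4 + 262.7, so R_E^{EF} = 106.1 kN and R_F = 248.6 − 106.1 = 142.5 kN.
R_E = 143.5 + 106.1 = 249.6 kN.

R_E = 249.6 kN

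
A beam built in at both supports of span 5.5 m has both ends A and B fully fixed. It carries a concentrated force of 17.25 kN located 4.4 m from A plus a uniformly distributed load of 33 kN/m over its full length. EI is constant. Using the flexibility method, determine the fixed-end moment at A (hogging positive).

M_A = 86.22 kN·m

Release both end moments; the primary structure is a simply-supported span AB with redundants M_A and M_B.
End rotations of the released simple span under the applied load (×1/EI):
  at A: point load 17.25 at a = 4.4: Pab(L + b)/(6LEI) = 16.7/EI
  at B: point load 17.25 at a = 4.4: Pab(L + a)/(6LEI) = 25.05/EI
  at A: UDL 33: wL³/(24EI) = 228.8/EI
  at B: UDL 33: wL³/(24EI) = 228.8/EI
  θ_A0 = 245.5/EI,  θ_B0 = 253.8/EI
Flexibility coefficients: a unit moment at one end gives L/(3EI) there and L/(6EI) at the far end, so f₁₁ = f₂₂ = 1.833/EI and f₁₂ = f₂₁ = 0.9167/EI.
Compatibility — zero rotation at each built-in end:
  1.833 M_A + 0.9167 M_B = 245.5
  0.9167 M_A + 1.833 M_B = 253.8
Solving the pair gives M_A = 86.22 kN·m and M_B = 95.33 kN·m (hogging).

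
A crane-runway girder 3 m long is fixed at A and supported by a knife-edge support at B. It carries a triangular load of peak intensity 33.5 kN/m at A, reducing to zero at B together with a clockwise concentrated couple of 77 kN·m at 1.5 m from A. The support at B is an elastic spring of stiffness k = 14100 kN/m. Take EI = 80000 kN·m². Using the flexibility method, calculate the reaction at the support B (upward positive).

R_B = 23.87 kN

Choose R_B as the redundant. The primary structure is the cantilever fixed at A.
Deflection at B on the released cantilever, summing each load's contribution:
  triangular load, peak 33.5 at the fixed end: w₀L⁴/(30EI) = 90.45/EI
  clockwise couple 77 at a = 1.5: M₀a(2L − a)/(2EI) = 259.9/EI
  δ_0 = 350.3/EI
Tip deflection under a unit load at B: L³/(3EI) = 9/EI.
With EI = 80000 kN·m²: δ_0 = 0.004379 m and δ_{BB} = 0.000112 m/kN.
Compatibility — the spring shortens by R_B/k under the reaction it provides: δ_0 − R_B·δ_{BB} = R_B/k. With 1/k = 0.000071 m/kN, R_B = δ_0 / (δ_{BB} + 1/k) = 0.004379 / (0.000112 + 0.000071) = 23.87 kN.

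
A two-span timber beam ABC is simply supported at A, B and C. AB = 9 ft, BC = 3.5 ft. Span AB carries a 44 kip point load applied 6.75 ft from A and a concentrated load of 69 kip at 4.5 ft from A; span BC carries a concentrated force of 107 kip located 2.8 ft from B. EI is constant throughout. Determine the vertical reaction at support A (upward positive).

R_A = 29.87 kip

Release continuity at B by inserting a hinge; the redundant is the internal moment M_B. The primary structure is two simply-supported spans AB and BC.
Rotations at B on the released spans (each span's end-slope, ×1/EI):
  span AB: point load 44 at a = 6.75: Pab(L + a)/(6LEI) = 194.9/EI
  span AB: point load 69 at a = 4.5: Pab(L + a)/(6LEI) = 349.3/EI
  span BC: point load 107 at a = 2.8: Pab(L + b)/(6LEI) = 41.94/EI
  relative rotation θ_0 = (544.2 + 41.94)/EI = 586.2/EI
A unit hogging moment at B produces rotation L₁/(3EI) + L₂/(3EI) = 4.167/EI.
Compatibility: M_B·(L₁+L₂)/(3EI) = θ_0, giving M_B = 140.7 kip·ft (hogging).
Span AB, ΣM about A with M_B applied at B: R_B^{AB}·9 = 607.5 + 140.7, so R_B^{AB} = 83.13 kip and R_A = 113 − 83.13 = 29.87 kip.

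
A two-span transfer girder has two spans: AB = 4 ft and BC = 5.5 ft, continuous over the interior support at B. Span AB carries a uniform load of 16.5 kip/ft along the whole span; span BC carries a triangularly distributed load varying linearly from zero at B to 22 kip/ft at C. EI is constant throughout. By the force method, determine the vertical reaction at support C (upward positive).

Insert a hinge at B; M_B is the redundant, and each span becomes simply supported.
End slopes at the hinge B, treating each span as simply supported:
  span AB: UDL 16.5: wL³/(24EI) = 44/EI
  span BC: triangular load, peak 22: 7w₀L³/(360EI) = 71.17/EI
  relative rotation θ_0 = (44 + 71.17)/EI = 115.2/EI
A unit hogging moment at B produces rotation L₁/(3EI) + L₂/(3EI) = 3.167/EI.
Slope continuity at B: θ_0 = M_B·3.167/EI, so M_B = 115.2/3.167 = 36.37 kip·ft (hogging).
Span BC, ΣM about C: R_B^{BC}·5.5 = 110.9 + 36.37, so R_B^{BC} = 26.78 kip and R_C = 60.5 − 26.78 = 33.72 kip.

R_C = 33.72 kip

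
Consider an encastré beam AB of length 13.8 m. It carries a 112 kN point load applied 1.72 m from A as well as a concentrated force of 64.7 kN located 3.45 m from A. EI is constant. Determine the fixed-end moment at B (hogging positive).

M_B = 62.87 kN·m

Take the two fixed-end moments M_A, M_B as redundants; the released structure is the simple span AB.
Simple-span end rotations at A and B under the given loads:
  at A: point load 112 at a = 1.72: Pab(L + b)/(6LEI) = 727.4/EI
  at B: point load 112 at a = 1.72: Pab(L + a)/(6LEI) = 436.2/EI
  at A: point load 64.7 at a = 3.45: Pab(L + b)/(6LEI) = 673.8/EI
  at B: point load 64.7 at a = 3.45: Pab(L + a)/(6LEI) = 481.3/EI
  θ_A0 = 1401/EI,  θ_B0 = 917.5/EI
Flexibility coefficients: a unit moment at one end gives L/(3EI) there and L/(6EI) at the far end, so f₁₁ = f₂₂ = 4.6/EI and f₁₂ = f₂₁ = 2.3/EI.
Compatibility — zero rotation at each built-in end:
  4.6 M_A + 2.3 M_B = 1401
  2.3 M_A + 4.6 M_B = 917.5
Solving the pair gives M_A = 273.2 kN·m and M_B = 62.87 kN·m (hogging).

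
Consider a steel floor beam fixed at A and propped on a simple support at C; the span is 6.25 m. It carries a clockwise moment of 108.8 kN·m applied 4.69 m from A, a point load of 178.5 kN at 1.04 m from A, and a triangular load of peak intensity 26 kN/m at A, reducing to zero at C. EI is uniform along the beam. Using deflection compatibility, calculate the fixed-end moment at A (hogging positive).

M_A = 165.4 kN·m

Choose R_C as the redundant. The primary structure is the cantilever fixed at A.
Downward deflection at the released point C due to the loads:
  clockwise couple 108.8 at a = 4.69: M₀a(2L − a)/(2EI) = 1993/EI
  point load 178.5 at a = 1.04: Pa²(3L − a)/(6EI) = 569.9/EI
  triangular load, peak 26 at the fixed end: w₀L⁴/(30EI) = 1322/EI
  δ_0 = 3885/EI
Tip deflection under a unit load at C: L³/(3EI) = 81.38/EI.
The prop prevents deflection at C: R_C = δ_0/δ_{CC} = 3885/81.38 = 47.74 kN.
Moment equilibrium about A: M_A = Σ(load moments about A) − R_C·L = 463.7 − 47.74×6.25 = 165.4 kN·m.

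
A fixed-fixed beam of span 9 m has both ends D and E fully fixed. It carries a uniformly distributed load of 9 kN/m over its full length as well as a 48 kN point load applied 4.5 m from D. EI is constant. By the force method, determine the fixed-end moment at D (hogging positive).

Release both end moments; the primary structure is a simply-supported span DE with redundants M_D and M_E.
Simple-span end rotations at D and E under the given loads:
  at D: UDL 9: wL³/(24EI) = 273.4/EI
  at E: UDL 9: wL³/(24EI) = 273.4/EI
  at D: point load 48 at a = 4.5: Pab(L + b)/(6LEI) = 243/EI
  at E: point load 48 at a = 4.5: Pab(L + a)/(6LEI) = 243/EI
  θ_D0 = 516.4/EI,  θ_E0 = 516.4/EI
Flexibility coefficients: a unit moment at one end gives L/(3EI) there and L/(6EI) at the far end, so f₁₁ = f₂₂ = 3/EI and f₁₂ = f₂₁ = 1.5/EI.
Compatibility — zero rotation at each built-in end:
  3 M_D + 1.5 M_E = 516.4
  1.5 M_D + 3 M_E = 516.4
Solving the pair gives M_D = 114.8 kN·m and M_E = 114.8 kN·m (hogging).

M_D = 114.8 kN·m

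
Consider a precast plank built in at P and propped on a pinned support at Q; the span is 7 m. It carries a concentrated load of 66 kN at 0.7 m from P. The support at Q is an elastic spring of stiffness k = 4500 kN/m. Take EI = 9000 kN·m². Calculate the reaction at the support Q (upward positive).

R_Q = 0.9405 kN

Remove the prop at Q; the released (primary) structure is a cantilever built in at P.
Free-end deflection of the primary structure under the applied loading (downward +):
  point load 66 at a = 0.7: Pa²(3L − a)/(6EI) = 109.4/EI
Flexibility coefficient — unit upward force at Q: δ_{QQ} = L³/(3EI) = 114.3/EI.
With EI = 9000 kN·m²: δ_0 = 0.012157 m and δ_{QQ} = 0.012704 m/kN.
Compatibility — the spring shortens by R_Q/k under the reaction it provides: δ_0 − R_Q·δ_{QQ} = R_Q/k. With 1/k = 0.000222 m/kN, R_Q = δ_0 / (δ_{QQ} + 1/k) = 0.012157 / (0.012704 + 0.000222) = 0.9405 kN.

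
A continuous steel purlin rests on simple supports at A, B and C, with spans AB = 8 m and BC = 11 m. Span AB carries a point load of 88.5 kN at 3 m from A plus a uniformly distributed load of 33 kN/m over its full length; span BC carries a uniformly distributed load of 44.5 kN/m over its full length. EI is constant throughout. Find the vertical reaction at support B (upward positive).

R_B = 528.4 kN

Take M_B as the redundant. Released structure: two simple spans AB and BC with a hinge at B.
Discontinuity in slope at B on the released structure — sum the simple-span end rotations:
  span AB: point load 88.5 at a = 3: Pab(L + a)/(6LEI) = 304.2/EI
  span AB: UDL 33: wL³/(24EI) = 704/EI
  span BC: UDL 44.5: wL³/(24EI) = 2468/EI
  relative rotation θ_0 = (1008 + 2468)/EI = 3476/EI
A unit hogging moment at B produces rotation L₁/(3EI) + L₂/(3EI) = 6.333/EI.
Compatibility: M_B·(L₁+L₂)/(3EI) = θ_0, giving M_B = 548.9 kN·m (hogging).
Span AB, ΣM about A with M_B applied at B: R_B^{AB}·8 = 1322 + 548.9, so R_B^{AB} = 233.8 kN and R_A = 352.5 − 233.8 = 118.7 kN.
Span BC, ΣM about C: R_B^{BC}·11 = 2692 + 548.9, so R_B^{BC} = 294.6 kN and R_C = 489.5 − 294.6 = 194.9 kN.
R_B = 233.8 + 294.6 = 528.4 kN.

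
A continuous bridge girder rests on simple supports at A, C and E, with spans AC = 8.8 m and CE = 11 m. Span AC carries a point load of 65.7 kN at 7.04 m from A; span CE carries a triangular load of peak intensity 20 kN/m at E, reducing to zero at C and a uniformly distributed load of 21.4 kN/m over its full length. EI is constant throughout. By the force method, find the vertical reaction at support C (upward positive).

R_C = 267.3 kN

Take M_C as the redundant. Released structure: two simple spans AC and CE with a hinge at C.
Discontinuity in slope at C on the released structure — sum the simple-span end rotations:
  span AC: point load 65.7 at a = 7.04: Pab(L + a)/(6LEI) = 244.2/EI
  span CE: triangular load, peak 20: 7w₀L³/(360EI) = 517.6/EI
  span CE: UDL 21.4: wL³/(24EI) = 1187/EI
  relative rotation θ_0 = (244.2 + 1704)/EI = 1949/EI
A unit hogging moment at C produces rotation L₁/(3EI) + L₂/(3EI) = 6.6/EI.
Compatibility: M_C·(L₁+L₂)/(3EI) = θ_0, giving M_C = 295.2 kN·m (hogging).
Span AC, ΣM about A with M_C applied at C: R_C^{AC}·8.8 = 462.5 + 295.2, so R_C^{AC} = 86.11 kN and R_A = 65.7 − 86.11 = -20.41 kN.
Span CE, ΣM about E: R_C^{CE}·11 = 1698 + 295.2, so R_C^{CE} = 181.2 kN and R_E = 345.4 − 181.2 = 164.2 kN.
R_C = 86.11 + 181.2 = 267.3 kN.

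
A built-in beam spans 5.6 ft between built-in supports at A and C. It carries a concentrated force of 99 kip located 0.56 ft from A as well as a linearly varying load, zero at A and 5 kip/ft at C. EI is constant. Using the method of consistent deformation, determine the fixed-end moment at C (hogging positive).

Take the two fixed-end moments M_A, M_C as redundants; the released structure is the simple span AC.
End rotations of the released simple span under the applied load (×1/EI):
  at A: point load 99 at a = 0.56: Pab(L + b)/(6LEI) = 88.48/EI
  at C: point load 99 at a = 0.56: Pab(L + a)/(6LEI) = 51.23/EI
  at A: triangular load, peak 5: 7w₀L³/(360EI) = 17.07/EI
  at C: triangular load, peak 5: w₀L³/(45EI) = 19.51/EI
  θ_A0 = 105.6/EI,  θ_C0 = 70.74/EI
Flexibility coefficients: a unit moment at one end gives L/(3EI) there and L/(6EI) at the far end, so f₁₁ = f₂₂ = 1.867/EI and f₁₂ = f₂₁ = 0.9333/EI.
Compatibility — zero rotation at each built-in end:
  1.867 M_A + 0.9333 M_C = 105.6
  0.9333 M_A + 1.867 M_C = 70.74
Solving the pair gives M_A = 50.13 kip·ft and M_C = 12.83 kip·ft (hogging).

M_C = 12.83 kip·ft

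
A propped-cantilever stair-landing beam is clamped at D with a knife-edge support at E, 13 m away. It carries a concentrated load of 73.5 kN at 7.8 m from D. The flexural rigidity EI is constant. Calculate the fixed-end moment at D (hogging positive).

M_D = 160.5 kN·m

Take the reaction at E as the redundant and release it; the primary structure is a cantilever fixed at D.
Downward deflection at the released point E due to the loads:
  point load 73.5 at a = 7.8: Pa²(3L − a)/(6EI) = 23253/EI
Tip deflection under a unit load at E: L³/(3EI) = 732.3/EI.
Compatibility at E: δ_0 − R_E·δ_{EE} = 0, so R_E = 23253/732.3 = 31.75 kN.
Moment equilibrium about D: M_D = Σ(load moments about D) − R_E·L = 573.3 − 31.75×13 = 160.5 kN·m.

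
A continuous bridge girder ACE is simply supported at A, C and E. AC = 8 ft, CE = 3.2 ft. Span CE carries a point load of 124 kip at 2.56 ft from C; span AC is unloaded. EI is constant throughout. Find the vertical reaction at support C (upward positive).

R_C = 29.56 kip

Take M_C as the redundant. Released structure: two simple spans AC and CE with a hinge at C.
Rotations at C on the released spans (each span's end-slope, ×1/EI):
  span CE: point load 124 at a = 2.56: Pab(L + b)/(6LEI) = 40.63/EI
  relative rotation θ_0 = (0 + 40.63)/EI = 40.63/EI
A unit hogging moment at C produces rotation L₁/(3EI) + L₂/(3EI) = 3.733/EI.
Compatibility: M_C·(L₁+L₂)/(3EI) = θ_0, giving M_C = 10.88 kip·ft (hogging).
Span AC, ΣM about A with M_C applied at C: R_C^{AC}·8 = 0 + 10.88, so R_C^{AC} = 1.36 kip and R_A = 0 − 1.36 = -1.36 kip.
Span CE, ΣM about E: R_C^{CE}·3.2 = 79.36 + 10.88, so R_C^{CE} = 28.2 kip and R_E = 124 − 28.2 = 95.8 kip.
R_C = 1.36 + 28.2 = 29.56 kip.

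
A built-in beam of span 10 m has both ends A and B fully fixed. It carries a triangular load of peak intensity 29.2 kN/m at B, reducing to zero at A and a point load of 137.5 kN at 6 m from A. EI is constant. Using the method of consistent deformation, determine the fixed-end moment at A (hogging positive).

M_A = 229.3 kN·m

Release both end moments; the primary structure is a simply-supported span AB with redundants M_A and M_B.
Simple-span end rotations at A and B under the given loads:
  at A: triangular load, peak 29.2: 7w₀L³/(360EI) = 567.8/EI
  at B: triangular load, peak 29.2: w₀L³/(45EI) = 648.9/EI
  at A: point load 137.5 at a = 6: Pab(L + b)/(6LEI) = 770/EI
  at B: point load 137.5 at a = 6: Pab(L + a)/(6LEI) = 880/EI
  θ_A0 = 1338/EI,  θ_B0 = 1529/EI
Flexibility coefficients: a unit moment at one end gives L/(3EI) there and L/(6EI) at the far end, so f₁₁ = f₂₂ = 3.333/EI and f₁₂ = f₂₁ = 1.667/EI.
Compatibility — zero rotation at each built-in end:
  3.333 M_A + 1.667 M_B = 1338
  1.667 M_A + 3.333 M_B = 1529
Solving the pair gives M_A = 229.3 kN·m and M_B = 344 kN·m (hogging).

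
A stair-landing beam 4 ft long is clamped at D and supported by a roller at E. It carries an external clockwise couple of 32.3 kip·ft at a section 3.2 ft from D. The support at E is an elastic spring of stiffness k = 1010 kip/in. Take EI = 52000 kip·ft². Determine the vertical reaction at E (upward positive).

Release the roller at E. Primary structure: cantilever fixed at D.
Downward deflection at the released point E due to the loads:
  clockwise couple 32.3 at a = 3.2: M₀a(2L − a)/(2EI) = 248.1/EI
Flexibility coefficient — unit upward force at E: δ_{EE} = L³/(3EI) = 21.33/EI.
With EI = 52000 kip·ft²: δ_0 = 0.00477 ft and δ_{EE} = 0.00041 ft/kip.
Compatibility — the spring shortens by R_E/k under the reaction it provides: δ_0 − R_E·δ_{EE} = R_E/k. With 1/k = 1/(1010×12) ft/kip = 0.000083 ft/kip, R_E = δ_0 / (δ_{EE} + 1/k) = 0.00477 / (0.00041 + 0.000083) = 9.681 kip.

R_E = 9.681 kip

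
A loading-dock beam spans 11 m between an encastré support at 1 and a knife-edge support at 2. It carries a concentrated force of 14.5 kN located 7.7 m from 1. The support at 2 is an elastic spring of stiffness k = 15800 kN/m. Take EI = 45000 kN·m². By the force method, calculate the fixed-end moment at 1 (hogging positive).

Take the reaction at 2 as the redundant and release it; the primary structure is a cantilever fixed at 1.
Free-end deflection of the primary structure under the applied loading (downward +):
  point load 14.5 at a = 7.7: Pa²(3L − a)/(6EI) = 3625/EI
Tip deflection under a unit load at 2: L³/(3EI) = 443.7/EI.
With EI = 45000 kN·m²: δ_0 = 0.080558 m and δ_{22} = 0.009859 m/kN.
Compatibility — the spring shortens by R_2/k under the reaction it provides: δ_0 − R_2·δ_{22} = R_2/k. With 1/k = 0.000063 m/kN, R_2 = δ_0 / (δ_{22} + 1/k) = 0.080558 / (0.009859 + 0.000063) = 8.119 kN.
Moment equilibrium about 1: M_1 = Σ(load moments about 1) − R_2·L = 111.7 − 8.119×11 = 22.35 kN·m.

M_1 = 22.35 kN·m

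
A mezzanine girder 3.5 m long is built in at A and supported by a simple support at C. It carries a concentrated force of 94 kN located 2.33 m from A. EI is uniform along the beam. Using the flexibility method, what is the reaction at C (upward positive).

R_C = 48.62 kN

Take the reaction at C as the redundant and release it; the primary structure is a cantilever fixed at A.
Primary-structure tip deflection at C by superposition:
  point load 94 at a = 2.33: Pa²(3L − a)/(6EI) = 694.9/EI
Tip deflection under a unit load at C: L³/(3EI) = 14.29/EI.
Compatibility at C: δ_0 − R_C·δ_{CC} = 0, so R_C = 694.9/14.29 = 48.62 kN.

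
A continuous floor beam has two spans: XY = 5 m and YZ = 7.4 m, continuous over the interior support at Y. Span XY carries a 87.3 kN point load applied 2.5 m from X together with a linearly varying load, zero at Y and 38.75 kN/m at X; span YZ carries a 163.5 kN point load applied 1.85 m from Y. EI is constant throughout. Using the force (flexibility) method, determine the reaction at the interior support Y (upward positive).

R_Y = 257 kN

Take M_Y as the redundant. Released structure: two simple spans XY and YZ with a hinge at Y.
End slopes at the hinge Y, treating each span as simply supported:
  span XY: point load 87.3 at a = 2.5: Pab(L + a)/(6LEI) = 136.4/EI
  span XY: triangular load, peak 38.75: 7w₀L³/(360EI) = 94.18/EI
  span YZ: point load 163.5 at a = 1.85: Pab(L + b)/(6LEI) = 489.6/EI
  relative rotation θ_0 = (230.6 + 489.6)/EI = 720.2/EI
A unit hogging moment at Y produces rotation L₁/(3EI) + L₂/(3EI) = 4.133/EI.
Compatibility: M_Y·(L₁+L₂)/(3EI) = θ_0, giving M_Y = 174.2 kN·m (hogging).
Span XY, ΣM about X with M_Y applied at Y: R_Y^{XY}·5 = 379.7 + 174.2, so R_Y^{XY} = 110.8 kN and R_X = 184.2 − 110.8 = 73.38 kN.
Span YZ, ΣM about Z: R_Y^{YZ}·7.4 = 907.4 + 174.2, so R_Y^{YZ} = 146.2 kN and R_Z = 163.5 − 146.2 = 17.33 kN.
R_Y = 110.8 + 146.2 = 257 kN.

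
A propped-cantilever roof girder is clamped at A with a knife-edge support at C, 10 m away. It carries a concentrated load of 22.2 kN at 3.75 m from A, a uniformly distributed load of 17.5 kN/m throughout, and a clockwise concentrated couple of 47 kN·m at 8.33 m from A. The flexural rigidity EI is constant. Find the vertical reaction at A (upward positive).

R_A = 120.6 kN

Remove the prop at C; the released (primary) structure is a cantilever built in at A.
Deflection at C on the released cantilever, summing each load's contribution:
  point load 22.2 at a = 3.75: Pa²(3L − a)/(6EI) = 1366/EI
  UDL 17.5: wL⁴/(8EI) = 21875/EI
  clockwise couple 47 at a = 8.33: M₀a(2L − a)/(2EI) = 2284/EI
  δ_0 = 25525/EI
Tip deflection under a unit load at C: L³/(3EI) = 333.3/EI.
Compatibility at C: δ_0 − R_C·δ_{CC} = 0, so R_C = 25525/333.3 = 76.58 kN.
Vertical equilibrium: R_A = ΣP − R_C = 197.2 − 76.58 = 120.6 kN.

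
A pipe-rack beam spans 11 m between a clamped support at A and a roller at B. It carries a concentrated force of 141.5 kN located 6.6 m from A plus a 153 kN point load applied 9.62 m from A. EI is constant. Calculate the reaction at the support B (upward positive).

Remove the prop at B; the released (primary) structure is a cantilever built in at A.
Downward deflection at the released point B due to the loads:
  point load 141.5 at a = 6.6: Pa²(3L − a)/(6EI) = 27120/EI
  point load 153 at a = 9.62: Pa²(3L − a)/(6EI) = 55174/EI
  δ_0 = 82295/EI
Flexibility coefficient — unit upward force at B: δ_{BB} = L³/(3EI) = 443.7/EI.
The prop prevents deflection at B: R_B = δ_0/δ_{BB} = 82295/443.7 = 185.5 kN.

R_B = 185.5 kN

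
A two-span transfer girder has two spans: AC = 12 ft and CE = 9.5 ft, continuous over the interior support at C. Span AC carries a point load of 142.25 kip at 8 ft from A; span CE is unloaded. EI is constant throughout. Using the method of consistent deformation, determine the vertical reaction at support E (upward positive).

Take M_C as the redundant. Released structure: two simple spans AC and CE with a hinge at C.
End slopes at the hinge C, treating each span as simply supported:
  span AC: point load 142.25 at a = 8: Pab(L + a)/(6LEI) = 1264/EI
  relative rotation θ_0 = (1264 + 0)/EI = 1264/EI
A unit hogging moment at C produces rotation L₁/(3EI) + L₂/(3EI) = 7.167/EI.
Slope continuity at C: θ_0 = M_C·7.167/EI, so M_C = 1264/7.167 = 176.4 kip·ft (hogging).
Span CE, ΣM about E: R_C^{CE}·9.5 = 0 + 176.4, so R_C^{CE} = 18.57 kip and R_E = 0 − 18.57 = -18.57 kip.

R_E = -18.57 kip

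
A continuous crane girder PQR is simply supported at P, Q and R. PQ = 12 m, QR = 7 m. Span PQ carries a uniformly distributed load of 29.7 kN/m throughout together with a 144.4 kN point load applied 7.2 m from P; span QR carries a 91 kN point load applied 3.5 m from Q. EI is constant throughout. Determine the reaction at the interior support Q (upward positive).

Take M_Q as the redundant. Released structure: two simple spans PQ and QR with a hinge at Q.
Discontinuity in slope at Q on the released structure — sum the simple-span end rotations:
  span PQ: UDL 29.7: wL³/(24EI) = 2138/EI
  span PQ: point load 144.4 at a = 7.2: Pab(L + a)/(6LEI) = 1331/EI
  span QR: point load 91 at a = 3.5: Pab(L + b)/(6LEI) = 278.7/EI
  relative rotation θ_0 = (3469 + 278.7)/EI = 3748/EI
A unit hogging moment at Q produces rotation L₁/(3EI) + L₂/(3EI) = 6.333/EI.
Compatibility: M_Q·(L₁+L₂)/(3EI) = θ_0, giving M_Q = 591.8 kN·m (hogging).
Span PQ, ΣM about P with M_Q applied at Q: R_Q^{PQ}·12 = 3178 + 591.8, so R_Q^{PQ} = 314.2 kN and R_P = 500.8 − 314.2 = 186.6 kN.
Span QR, ΣM about R: R_Q^{QR}·7 = 318.5 + 591.8, so R_Q^{QR} = 130 kN and R_R = 91 − 130 = -39.04 kN.
R_Q = 314.2 + 130 = 444.2 kN.

R_Q = 444.2 kN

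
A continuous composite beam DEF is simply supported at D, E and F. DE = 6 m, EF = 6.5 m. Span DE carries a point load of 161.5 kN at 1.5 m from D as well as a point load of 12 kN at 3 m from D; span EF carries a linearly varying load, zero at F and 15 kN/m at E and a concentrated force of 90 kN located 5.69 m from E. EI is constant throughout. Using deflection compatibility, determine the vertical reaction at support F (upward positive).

R_F = 79.4 kN

Release continuity at E by inserting a hinge; the redundant is the internal moment M_E. The primary structure is two simply-supported spans DE and EF.
Discontinuity in slope at E on the released structure — sum the simple-span end rotations:
  span DE: point load 161.5 at a = 1.5: Pab(L + a)/(6LEI) = 227.1/EI
  span DE: point load 12 at a = 3: Pab(L + a)/(6LEI) = 27/EI
  span EF: triangular load, peak 15: w₀L³/(45EI) = 91.54/EI
  span EF: point load 90 at a = 5.69: Pab(L + b)/(6LEI) = 77.75/EI
  relative rotation θ_0 = (254.1 + 169.3)/EI = 423.4/EI
A unit hogging moment at E produces rotation L₁/(3EI) + L₂/(3EI) = 4.167/EI.
Slope continuity at E: θ_0 = M_E·4.167/EI, so M_E = 423.4/4.167 = 101.6 kN·m (hogging).
Span EF, ΣM about F: R_E^{EF}·6.5 = 284.1 + 101.6, so R_E^{EF} = 59.35 kN and R_F = 138.8 − 59.35 = 79.4 kN.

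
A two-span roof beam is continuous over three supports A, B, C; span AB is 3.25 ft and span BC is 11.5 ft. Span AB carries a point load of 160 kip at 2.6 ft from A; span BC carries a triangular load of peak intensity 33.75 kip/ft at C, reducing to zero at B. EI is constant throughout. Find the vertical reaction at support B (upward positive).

Take M_B as the redundant. Released structure: two simple spans AB and BC with a hinge at B.
End slopes at the hinge B, treating each span as simply supported:
  span AB: point load 160 at a = 2.6: Pab(L + a)/(6LEI) = 81.12/EI
  span BC: triangular load, peak 33.75: 7w₀L³/(360EI) = 998.1/EI
  relative rotation θ_0 = (81.12 + 998.1)/EI = 1079/EI
A unit hogging moment at B produces rotation L₁/(3EI) + L₂/(3EI) = 4.917/EI.
Compatibility: M_B·(L₁+L₂)/(3EI) = θ_0, giving M_B = 219.5 kip·ft (hogging).
Span AB, ΣM about A with M_B applied at B: R_B^{AB}·3.25 = 416 + 219.5, so R_B^{AB} = 195.5 kip and R_A = 160 − 195.5 = -35.54 kip.
Span BC, ΣM about C: R_B^{BC}·11.5 = 743.9 + 219.5, so R_B^{BC} = 83.77 kip and R_C = 194.1 − 83.77 = 110.3 kip.
R_B = 195.5 + 83.77 = 279.3 kip.

R_B = 279.3 kip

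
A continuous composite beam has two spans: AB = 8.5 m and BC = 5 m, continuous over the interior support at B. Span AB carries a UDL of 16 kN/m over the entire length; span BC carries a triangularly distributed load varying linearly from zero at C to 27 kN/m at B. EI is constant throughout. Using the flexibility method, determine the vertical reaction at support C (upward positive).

R_C = 0.9704 kN

Insert a hinge at B; M_B is the redundant, and each span becomes simply supported.
End slopes at the hinge B, treating each span as simply supported:
  span AB: UDL 16: wL³/(24EI) = 409.4/EI
  span BC: triangular load, peak 27: w₀L³/(45EI) = 75/EI
  relative rotation θ_0 = (409.4 + 75)/EI = 484.4/EI
A unit hogging moment at B produces rotation L₁/(3EI) + L₂/(3EI) = 4.5/EI.
Slope continuity at B: θ_0 = M_B·4.5/EI, so M_B = 484.4/4.5 = 107.6 kN·m (hogging).
Span BC, ΣM about C: R_B^{BC}·5 = 225 + 107.6, so R_B^{BC} = 66.53 kN and R_C = 67.5 − 66.53 = 0.9704 kN.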